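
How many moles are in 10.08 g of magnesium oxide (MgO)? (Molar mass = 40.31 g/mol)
Moles = 10.08 g ÷ 40.31 g/mol = 0.2501 mol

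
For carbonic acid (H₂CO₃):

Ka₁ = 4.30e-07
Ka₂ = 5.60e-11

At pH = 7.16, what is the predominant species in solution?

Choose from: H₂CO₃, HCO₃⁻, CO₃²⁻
HCO₃⁻

pKa1 = 6.37, pKa2 = 10.25. Each pKa is the crossover between adjacent species; pH = 7.16 lies in the region where HCO₃⁻ predominates.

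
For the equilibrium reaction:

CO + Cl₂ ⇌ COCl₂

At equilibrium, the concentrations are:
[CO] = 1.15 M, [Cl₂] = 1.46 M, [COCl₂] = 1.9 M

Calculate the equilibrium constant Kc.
K_c = 1.1316

Kc = ([COCl₂]) / ([CO] × [Cl₂])
   = ((1.9)) / ((1.15)·(1.46))
   = 1.9 / 1.679 = 1.1316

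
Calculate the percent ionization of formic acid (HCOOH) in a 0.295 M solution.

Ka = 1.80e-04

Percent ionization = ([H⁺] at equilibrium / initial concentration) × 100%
Percent ionization = 2.44%

Let x = [H⁺]. Ka = x²/(C - x) ⇒ x² + (1.80e-04)x - (1.80e-04)(0.295) = 0. x = 7.1975e-03. Percent = (7.1975e-03/0.295) × 100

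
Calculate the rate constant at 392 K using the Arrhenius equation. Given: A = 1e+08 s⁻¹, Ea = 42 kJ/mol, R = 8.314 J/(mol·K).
2.53e+02 s⁻¹

k = A·exp(-Ea/(R·T)) = 1e+08·exp(-42000/(8.314·392)) = 1e+08·exp(-12.8870) = 1e+08·2.5306e-06 = 2.53e+02 s⁻¹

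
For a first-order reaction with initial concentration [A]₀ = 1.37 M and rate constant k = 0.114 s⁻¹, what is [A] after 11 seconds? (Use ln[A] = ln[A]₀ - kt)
0.3909 M

ln[A] = ln[A]₀ - k·t = ln(1.37) - (0.114)·(11) = 0.3148 - 1.2540 = -0.9392
[A] = e^(-0.9392) = 0.3909 M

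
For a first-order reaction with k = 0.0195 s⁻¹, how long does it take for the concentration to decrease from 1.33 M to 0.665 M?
35.55 s

From ln[A] = ln[A]₀ - k·t: t = ln([A]₀/[A])/k = ln(1.33/0.665)/0.0195 = ln(2.0000)/0.0195 = 0.6931/0.0195 = 35.55 s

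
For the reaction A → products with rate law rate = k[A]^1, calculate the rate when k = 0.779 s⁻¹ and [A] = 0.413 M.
0.3217 M/s

rate = k·[A]^1 = 0.779·(0.413)^1 = 0.779·0.413 = 0.3217 M/s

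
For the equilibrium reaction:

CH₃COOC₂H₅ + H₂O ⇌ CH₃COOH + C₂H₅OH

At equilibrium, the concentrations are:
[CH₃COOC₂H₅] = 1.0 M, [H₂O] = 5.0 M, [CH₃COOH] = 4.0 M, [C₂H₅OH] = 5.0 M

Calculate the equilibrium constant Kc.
K_c = 4.0000

Kc = ([CH₃COOH] × [C₂H₅OH]) / ([CH₃COOC₂H₅] × [H₂O])
   = ((4.0)·(5.0)) / ((1.0)·(5.0))
   = 20 / 5 = 4.0000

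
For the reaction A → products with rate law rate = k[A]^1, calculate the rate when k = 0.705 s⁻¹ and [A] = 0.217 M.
0.153 M/s

rate = k·[A]^1 = 0.705·(0.217)^1 = 0.705·0.217 = 0.153 M/s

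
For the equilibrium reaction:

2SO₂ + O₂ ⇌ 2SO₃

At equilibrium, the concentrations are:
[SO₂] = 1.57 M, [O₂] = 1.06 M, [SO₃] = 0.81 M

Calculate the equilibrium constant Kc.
K_c = 0.2511

Kc = ([SO₃]^2) / ([SO₂]^2 × [O₂])
   = ((0.81)^2) / ((1.57)^2·(1.06))
   = 0.6561 / 2.6128 = 0.2511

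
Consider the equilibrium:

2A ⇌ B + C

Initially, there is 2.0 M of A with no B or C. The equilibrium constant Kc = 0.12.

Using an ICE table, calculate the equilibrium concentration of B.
[B] = 0.409 M

ICE: [A] = 2.0 − 2x, [B] = [C] = x.
Kc = x²/(2.0 − 2x)² = 0.12 ⇒ √Kc = x/(2.0 − 2x).
x = √0.12·2.0/(1 + 2√0.12) = 0.34641·2.0/1.6928 = 0.40927.
[B] = x = 0.409 M.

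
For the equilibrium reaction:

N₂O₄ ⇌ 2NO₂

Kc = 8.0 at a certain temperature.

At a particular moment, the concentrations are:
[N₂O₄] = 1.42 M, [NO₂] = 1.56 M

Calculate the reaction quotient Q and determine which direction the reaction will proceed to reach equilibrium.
Q = 1.714, Q < K, reaction proceeds forward (toward products)

Q = ([NO₂]^2) / ([N₂O₄])
  = ((1.56)^2) / ((1.42)) = 2.4336/1.42 = 1.714
Since Q = 1.714 < Kc = 8.0, the reaction proceeds forward (toward products) to reach equilibrium.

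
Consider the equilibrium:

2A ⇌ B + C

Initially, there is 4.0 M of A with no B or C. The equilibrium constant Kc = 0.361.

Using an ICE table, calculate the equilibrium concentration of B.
[B] = 1.092 M

ICE: [A] = 4.0 − 2x, [B] = [C] = x.
Kc = x²/(4.0 − 2x)² = 0.361 ⇒ √Kc = x/(4.0 − 2x).
x = √0.361·4.0/(1 + 2√0.361) = 0.60083·4.0/2.2017 = 1.0916.
[B] = x = 1.092 M.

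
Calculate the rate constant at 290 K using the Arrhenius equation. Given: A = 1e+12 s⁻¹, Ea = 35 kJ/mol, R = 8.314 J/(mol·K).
4.96e+05 s⁻¹

k = A·exp(-Ea/(R·T)) = 1e+12·exp(-35000/(8.314·290)) = 1e+12·exp(-14.5164) = 1e+12·4.9613e-07 = 4.96e+05 s⁻¹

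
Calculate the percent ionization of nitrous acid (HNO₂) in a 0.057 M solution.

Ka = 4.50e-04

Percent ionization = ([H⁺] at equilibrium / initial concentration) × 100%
Percent ionization = 8.5%

Let x = [H⁺]. Ka = x²/(C - x) ⇒ x² + (4.50e-04)x - (4.50e-04)(0.057) = 0. x = 4.8446e-03. Percent = (4.8446e-03/0.057) × 100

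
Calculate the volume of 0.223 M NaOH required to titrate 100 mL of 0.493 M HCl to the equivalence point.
V_{base} = 221.1 mL

At equivalence: moles acid = moles base.
moles HCl = 0.493 M × 0.1 L = 0.0493 mol
V_NaOH = 0.0493 mol ÷ 0.223 M = 0.2211 L = 221.1 mL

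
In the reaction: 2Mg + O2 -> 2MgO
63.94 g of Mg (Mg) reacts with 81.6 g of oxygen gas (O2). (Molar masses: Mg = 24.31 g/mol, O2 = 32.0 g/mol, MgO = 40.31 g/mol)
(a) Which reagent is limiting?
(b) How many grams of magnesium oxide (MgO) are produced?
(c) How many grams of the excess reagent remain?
(a) Mg, (b) 106 g, (c) 39.52 g

Moles of Mg = 63.94 g ÷ 24.31 g/mol = 2.63019 mol
Moles of O2 = 81.6 g ÷ 32.0 g/mol = 2.55 mol
Moles ÷ coefficient: Mg: 2.63019/2 = 1.315, O2: 2.55/1 = 2.55
(a) Mg has the smaller value, so Mg is the limiting reagent.
(b) Moles of MgO = 2.63019 mol Mg × (2/2) = 2.63019 mol; mass = 2.63019 mol × 40.31 g/mol = 106 g
(c) O2 consumed = 2.63019 × (1/2) = 1.3151 mol; remaining = 2.55 − 1.3151 = 1.2349 mol; mass = 1.2349 mol × 32.0 g/mol = 39.52 g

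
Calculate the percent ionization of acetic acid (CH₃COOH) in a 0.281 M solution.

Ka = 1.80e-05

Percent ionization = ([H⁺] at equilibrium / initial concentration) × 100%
Percent ionization = 0.797%

Let x = [H⁺]. Ka = x²/(C - x) ⇒ x² + (1.80e-05)x - (1.80e-05)(0.281) = 0. x = 2.2400e-03. Percent = (2.2400e-03/0.281) × 100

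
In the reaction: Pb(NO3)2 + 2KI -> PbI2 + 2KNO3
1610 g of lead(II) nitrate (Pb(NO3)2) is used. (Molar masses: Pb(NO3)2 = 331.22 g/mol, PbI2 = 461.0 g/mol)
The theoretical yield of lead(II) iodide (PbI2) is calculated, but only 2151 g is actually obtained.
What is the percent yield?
Moles of Pb(NO3)2 = 1610 g ÷ 331.22 g/mol = 4.86082 mol
Mole ratio: 1 mol PbI2 / 1 mol Pb(NO3)2
Moles of PbI2 = 4.86082 × (1/1) = 4.86082 mol
Theoretical yield = 4.86082 mol × 461.0 g/mol = 2240.8 g
Actual yield = 2151 g
Percent yield = (2151 / 2240.8) × 100% = 96.0%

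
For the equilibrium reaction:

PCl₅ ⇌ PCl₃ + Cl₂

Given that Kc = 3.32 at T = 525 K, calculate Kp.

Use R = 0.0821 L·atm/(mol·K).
K_p = 143.1003

Δn = (moles gaseous products) − (moles gaseous reactants) = 1
T = 525 K; RT = 0.0821 × 525 = 43.1025
Kp = Kc·(RT)^Δn = 3.32 × (43.1025)^1 = 3.32 × 43.1025 = 143.1003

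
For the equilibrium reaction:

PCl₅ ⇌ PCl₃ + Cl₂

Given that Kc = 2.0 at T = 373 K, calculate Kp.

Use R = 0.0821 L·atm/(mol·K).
K_p = 61.2466

Δn = (moles gaseous products) − (moles gaseous reactants) = 1
T = 373 K; RT = 0.0821 × 373 = 30.6233
Kp = Kc·(RT)^Δn = 2.0 × (30.6233)^1 = 2.0 × 30.6233 = 61.2466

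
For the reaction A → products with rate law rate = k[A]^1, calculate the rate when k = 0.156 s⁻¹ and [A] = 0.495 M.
0.07722 M/s

rate = k·[A]^1 = 0.156·(0.495)^1 = 0.156·0.495 = 0.07722 M/s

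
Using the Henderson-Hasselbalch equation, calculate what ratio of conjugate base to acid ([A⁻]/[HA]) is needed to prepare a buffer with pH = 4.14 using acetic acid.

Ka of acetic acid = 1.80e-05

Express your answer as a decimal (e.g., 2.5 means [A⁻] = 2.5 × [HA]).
[A⁻]/[HA] = 0.248

pKa = −log(1.80e-05) = 4.7447. pH = pKa + log([A⁻]/[HA]). 4.14 = 4.7447 + log(ratio). log(ratio) = 4.14 − 4.7447 = -0.6047. ratio = 10^(-0.6047) = 0.248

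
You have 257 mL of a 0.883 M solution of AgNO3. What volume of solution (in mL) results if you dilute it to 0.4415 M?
Using M₁V₁ = M₂V₂:
0.883 × 257 = 0.4415 × V₂
V₂ = (0.883 × 257) / 0.4415 = 514 mL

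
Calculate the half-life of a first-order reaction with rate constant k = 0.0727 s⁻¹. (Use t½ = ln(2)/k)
9.53 s

t½ = ln(2)/k = 0.6931/0.0727 = 9.53 s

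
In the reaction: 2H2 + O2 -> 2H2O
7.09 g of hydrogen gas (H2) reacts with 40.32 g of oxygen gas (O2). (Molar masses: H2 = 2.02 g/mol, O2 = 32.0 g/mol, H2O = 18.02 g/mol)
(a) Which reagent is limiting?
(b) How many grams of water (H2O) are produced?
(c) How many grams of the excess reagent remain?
(a) O2, (b) 45.41 g, (c) 2 g

Moles of H2 = 7.09 g ÷ 2.02 g/mol = 3.5099 mol
Moles of O2 = 40.32 g ÷ 32.0 g/mol = 1.26 mol
Moles ÷ coefficient: H2: 3.5099/2 = 1.755, O2: 1.26/1 = 1.26
(a) O2 has the smaller value, so O2 is the limiting reagent.
(b) Moles of H2O = 1.26 mol O2 × (2/1) = 2.52 mol; mass = 2.52 mol × 18.02 g/mol = 45.41 g
(c) H2 consumed = 1.26 × (2/1) = 2.52 mol; remaining = 3.5099 − 2.52 = 0.989901 mol; mass = 0.989901 mol × 2.02 g/mol = 2 g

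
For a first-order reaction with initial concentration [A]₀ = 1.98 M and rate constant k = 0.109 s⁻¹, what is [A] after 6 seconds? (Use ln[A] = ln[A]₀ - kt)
1.0295 M

ln[A] = ln[A]₀ - k·t = ln(1.98) - (0.109)·(6) = 0.6831 - 0.6540 = 0.0291
[A] = e^(0.0291) = 1.0295 M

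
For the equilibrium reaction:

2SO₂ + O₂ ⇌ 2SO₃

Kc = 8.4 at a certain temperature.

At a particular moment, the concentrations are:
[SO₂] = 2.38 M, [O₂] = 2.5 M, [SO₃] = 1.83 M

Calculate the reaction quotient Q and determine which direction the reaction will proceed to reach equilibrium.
Q = 0.236, Q < K, reaction proceeds forward (toward products)

Q = ([SO₃]^2) / ([SO₂]^2 × [O₂])
  = ((1.83)^2) / ((2.38)^2·(2.5)) = 3.3489/14.161 = 0.2365
Since Q = 0.2365 < Kc = 8.4, the reaction proceeds forward (toward products) to reach equilibrium.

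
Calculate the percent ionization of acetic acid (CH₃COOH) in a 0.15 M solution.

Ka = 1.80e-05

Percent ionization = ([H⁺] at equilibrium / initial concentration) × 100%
Percent ionization = 1.09%

Let x = [H⁺]. Ka = x²/(C - x) ⇒ x² + (1.80e-05)x - (1.80e-05)(0.15) = 0. x = 1.6342e-03. Percent = (1.6342e-03/0.15) × 100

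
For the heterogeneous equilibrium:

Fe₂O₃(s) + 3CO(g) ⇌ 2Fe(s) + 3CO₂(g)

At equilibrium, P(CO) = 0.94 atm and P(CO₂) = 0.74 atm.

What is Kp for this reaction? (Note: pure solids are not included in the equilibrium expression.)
K_p = 0.488

Solids (Fe₂O₃, Fe) are excluded.
Kp = P(CO₂)³/P(CO)³ = (0.74)³/(0.94)³ = 0.4052/0.8306 = 0.488.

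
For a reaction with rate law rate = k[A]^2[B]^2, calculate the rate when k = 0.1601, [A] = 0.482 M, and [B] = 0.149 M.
0.0008258 M/s

rate = k·[A]^2·[B]^2 = 0.1601·(0.482)^2·(0.149)^2 = 0.1601·0.232324·0.022201 = 0.0008258 M/s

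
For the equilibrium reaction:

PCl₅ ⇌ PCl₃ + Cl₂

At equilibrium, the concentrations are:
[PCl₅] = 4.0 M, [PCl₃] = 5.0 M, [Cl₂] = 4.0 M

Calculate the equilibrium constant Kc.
K_c = 5.0000

Kc = ([PCl₃] × [Cl₂]) / ([PCl₅])
   = ((5.0)·(4.0)) / ((4.0))
   = 20 / 4 = 5.0000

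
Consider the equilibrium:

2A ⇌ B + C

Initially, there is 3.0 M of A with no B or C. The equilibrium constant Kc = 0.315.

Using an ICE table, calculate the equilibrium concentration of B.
[B] = 0.793 M

ICE: [A] = 3.0 − 2x, [B] = [C] = x.
Kc = x²/(3.0 − 2x)² = 0.315 ⇒ √Kc = x/(3.0 − 2x).
x = √0.315·3.0/(1 + 2√0.315) = 0.56125·3.0/2.1225 = 0.79329.
[B] = x = 0.793 M.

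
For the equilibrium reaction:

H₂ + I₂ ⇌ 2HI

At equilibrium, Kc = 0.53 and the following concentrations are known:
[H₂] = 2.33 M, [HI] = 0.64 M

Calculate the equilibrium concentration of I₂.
[I₂] = 0.3317 M

Kc = ([HI]^2) / ([H₂] × [I₂]) = 0.53
[I₂]^1 = (product terms)/(Kc · other reactant terms) = 0.4096 / (0.53 · 2.33) = 0.33169
[I₂] = 0.3317 M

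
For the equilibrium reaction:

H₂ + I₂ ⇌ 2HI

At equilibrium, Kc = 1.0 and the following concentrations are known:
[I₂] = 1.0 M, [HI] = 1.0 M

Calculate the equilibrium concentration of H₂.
[H₂] = 1.0000 M

Kc = ([HI]^2) / ([H₂] × [I₂]) = 1.0
[H₂]^1 = (product terms)/(Kc · other reactant terms) = 1 / (1.0 · 1) = 1
[H₂] = 1.0000 M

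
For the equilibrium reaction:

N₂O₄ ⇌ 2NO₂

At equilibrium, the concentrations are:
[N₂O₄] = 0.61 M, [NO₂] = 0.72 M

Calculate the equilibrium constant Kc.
K_c = 0.8498

Kc = ([NO₂]^2) / ([N₂O₄])
   = ((0.72)^2) / ((0.61))
   = 0.5184 / 0.61 = 0.8498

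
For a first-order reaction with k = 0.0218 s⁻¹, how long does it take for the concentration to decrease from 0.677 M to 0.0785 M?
98.83 s

From ln[A] = ln[A]₀ - k·t: t = ln([A]₀/[A])/k = ln(0.677/0.0785)/0.0218 = ln(8.6242)/0.0218 = 2.1546/0.0218 = 98.83 s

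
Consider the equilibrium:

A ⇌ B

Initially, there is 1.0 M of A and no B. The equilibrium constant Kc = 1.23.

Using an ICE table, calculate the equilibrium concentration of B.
[B] = 0.552 M

ICE: [A] = 1.0 − x, [B] = x.
Kc = x/(1.0 − x) = 1.23 ⇒ x = 1.23·1.0/(1 + 1.23) = 1.23/2.23 = 0.5516.
[B] = x = 0.552 M.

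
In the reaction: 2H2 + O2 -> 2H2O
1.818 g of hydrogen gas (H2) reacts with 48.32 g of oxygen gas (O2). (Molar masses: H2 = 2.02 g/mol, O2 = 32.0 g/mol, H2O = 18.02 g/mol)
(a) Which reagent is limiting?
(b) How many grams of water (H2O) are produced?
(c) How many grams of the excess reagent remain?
(a) H2, (b) 16.22 g, (c) 33.92 g

Moles of H2 = 1.818 g ÷ 2.02 g/mol = 0.9 mol
Moles of O2 = 48.32 g ÷ 32.0 g/mol = 1.51 mol
Moles ÷ coefficient: H2: 0.9/2 = 0.45, O2: 1.51/1 = 1.51
(a) H2 has the smaller value, so H2 is the limiting reagent.
(b) Moles of H2O = 0.9 mol H2 × (2/2) = 0.9 mol; mass = 0.9 mol × 18.02 g/mol = 16.22 g
(c) O2 consumed = 0.9 × (1/2) = 0.45 mol; remaining = 1.51 − 0.45 = 1.06 mol; mass = 1.06 mol × 32.0 g/mol = 33.92 g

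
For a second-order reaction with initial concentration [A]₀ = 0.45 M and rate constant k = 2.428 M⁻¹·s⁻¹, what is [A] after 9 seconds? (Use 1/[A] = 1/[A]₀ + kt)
0.0415 M

1/[A] = 1/[A]₀ + k·t = 1/0.45 + (2.428)·(9) = 2.2222 + 21.8520 = 24.0742
[A] = 1/24.0742 = 0.0415 M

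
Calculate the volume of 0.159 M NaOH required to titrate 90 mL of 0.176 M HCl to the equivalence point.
V_{base} = 99.6 mL

At equivalence: moles acid = moles base.
moles HCl = 0.176 M × 0.09 L = 0.01584 mol
V_NaOH = 0.01584 mol ÷ 0.159 M = 0.09962 L = 99.6 mL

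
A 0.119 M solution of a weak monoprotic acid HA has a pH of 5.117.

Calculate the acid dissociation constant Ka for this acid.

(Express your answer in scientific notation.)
K_a = 4.90e-10

[H⁺] = 10^(−pH) = 10^(−5.117) = 7.638e-06 M. For HA ⇌ H⁺ + A⁻, Ka = x²/(C − x) = (7.638e-06)²/(0.119 − 7.638e-06) = 4.90e-10.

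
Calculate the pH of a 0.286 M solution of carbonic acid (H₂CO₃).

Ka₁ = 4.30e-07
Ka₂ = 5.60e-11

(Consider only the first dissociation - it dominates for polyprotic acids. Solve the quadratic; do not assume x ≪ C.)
pH = 3.46

x² + Ka₁·x − Ka₁·C = 0 with Ka₁ = 4.30e-07, C = 0.286.
x = (−Ka₁ + √(Ka₁² + 4·Ka₁·C))/2 = 3.5047e-04 M, so pH = 3.46.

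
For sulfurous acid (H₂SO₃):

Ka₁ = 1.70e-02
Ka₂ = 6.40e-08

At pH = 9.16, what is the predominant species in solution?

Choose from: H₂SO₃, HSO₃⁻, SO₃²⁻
SO₃²⁻

pKa1 = 1.77, pKa2 = 7.19. Each pKa is the crossover between adjacent species; pH = 9.16 lies in the region where SO₃²⁻ predominates.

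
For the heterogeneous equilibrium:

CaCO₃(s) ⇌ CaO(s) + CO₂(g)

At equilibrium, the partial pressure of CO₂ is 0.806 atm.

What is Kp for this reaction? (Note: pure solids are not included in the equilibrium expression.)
K_p = 0.806

Solids (CaCO₃, CaO) have activity 1 and are excluded.
Kp = P(CO₂) = 0.806.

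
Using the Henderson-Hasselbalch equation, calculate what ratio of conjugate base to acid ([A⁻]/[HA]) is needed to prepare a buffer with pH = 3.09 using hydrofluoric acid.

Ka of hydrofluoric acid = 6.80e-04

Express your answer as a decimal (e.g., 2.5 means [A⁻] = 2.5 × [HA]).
[A⁻]/[HA] = 0.837

pKa = −log(6.80e-04) = 3.1675. pH = pKa + log([A⁻]/[HA]). 3.09 = 3.1675 + log(ratio). log(ratio) = 3.09 − 3.1675 = -0.0775. ratio = 10^(-0.0775) = 0.837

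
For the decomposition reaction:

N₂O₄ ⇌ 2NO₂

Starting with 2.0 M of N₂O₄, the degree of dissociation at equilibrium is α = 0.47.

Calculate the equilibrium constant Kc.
K_c = 3.3343

x = α·[A]₀ = 0.47 × 2.0 = 0.94 M dissociated.
At eq: [N₂O₄] = 2.0 − 0.94 = 1.06 M; [NO₂] = 2x = 1.88 M.
Kc = [NO₂]²/[N₂O₄] = (1.88)²/1.06 = 3.334.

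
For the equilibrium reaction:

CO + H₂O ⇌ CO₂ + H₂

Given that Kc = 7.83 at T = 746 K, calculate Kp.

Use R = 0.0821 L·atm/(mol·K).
K_p = 7.8300

Δn = (moles gaseous products) − (moles gaseous reactants) = 0
T = 746 K; RT = 0.0821 × 746 = 61.2466
Kp = Kc·(RT)^Δn = 7.83 × (61.2466)^0 = 7.83 × 1 = 7.8300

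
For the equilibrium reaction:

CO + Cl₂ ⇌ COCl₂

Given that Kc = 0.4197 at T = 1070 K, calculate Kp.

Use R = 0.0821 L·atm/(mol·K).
K_p = 0.0048

Δn = (moles gaseous products) − (moles gaseous reactants) = -1
T = 1070 K; RT = 0.0821 × 1070 = 87.847
Kp = Kc·(RT)^Δn = 0.4197 × (87.847)^-1 = 0.4197 × 0.0113834 = 0.0048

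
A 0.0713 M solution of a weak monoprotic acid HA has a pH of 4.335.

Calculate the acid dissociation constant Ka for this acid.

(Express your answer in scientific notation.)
K_a = 3.00e-08

[H⁺] = 10^(−pH) = 10^(−4.335) = 4.624e-05 M. For HA ⇌ H⁺ + A⁻, Ka = x²/(C − x) = (4.624e-05)²/(0.0713 − 4.624e-05) = 3.00e-08.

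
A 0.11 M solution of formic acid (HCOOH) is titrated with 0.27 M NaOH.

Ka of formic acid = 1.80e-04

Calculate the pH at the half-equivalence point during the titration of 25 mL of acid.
pH = pKa = 3.74

At the half-equivalence point, [HA] = [A⁻], so by Henderson–Hasselbalch pH = pKa + log(1) = pKa.
pKa = −log(1.80e-04) = 3.74.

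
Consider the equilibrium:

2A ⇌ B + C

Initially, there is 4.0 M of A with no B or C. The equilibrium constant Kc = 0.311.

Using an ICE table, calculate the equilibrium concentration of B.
[B] = 1.055 M

ICE: [A] = 4.0 − 2x, [B] = [C] = x.
Kc = x²/(4.0 − 2x)² = 0.311 ⇒ √Kc = x/(4.0 − 2x).
x = √0.311·4.0/(1 + 2√0.311) = 0.55767·4.0/2.1153 = 1.0545.
[B] = x = 1.055 M.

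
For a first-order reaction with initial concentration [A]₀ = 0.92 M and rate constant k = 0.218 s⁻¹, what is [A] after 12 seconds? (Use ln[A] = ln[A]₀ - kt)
0.0672 M

ln[A] = ln[A]₀ - k·t = ln(0.92) - (0.218)·(12) = -0.0834 - 2.6160 = -2.6994
[A] = e^(-2.6994) = 0.0672 M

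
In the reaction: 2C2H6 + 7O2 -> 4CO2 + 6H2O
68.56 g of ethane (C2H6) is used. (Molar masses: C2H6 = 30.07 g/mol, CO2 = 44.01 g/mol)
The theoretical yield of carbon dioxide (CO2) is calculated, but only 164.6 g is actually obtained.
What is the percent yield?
Moles of C2H6 = 68.56 g ÷ 30.07 g/mol = 2.28001 mol
Mole ratio: 4 mol CO2 / 2 mol C2H6
Moles of CO2 = 2.28001 × (4/2) = 4.56003 mol
Theoretical yield = 4.56003 mol × 44.01 g/mol = 200.69 g
Actual yield = 164.6 g
Percent yield = (164.6 / 200.69) × 100% = 82.0%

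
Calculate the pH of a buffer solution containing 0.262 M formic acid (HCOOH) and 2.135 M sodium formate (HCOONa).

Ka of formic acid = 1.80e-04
pH = 4.66

pKa = -log(1.80e-04) = 3.74. pH = pKa + log([A⁻]/[HA]) = 3.74 + log(2.135/0.262)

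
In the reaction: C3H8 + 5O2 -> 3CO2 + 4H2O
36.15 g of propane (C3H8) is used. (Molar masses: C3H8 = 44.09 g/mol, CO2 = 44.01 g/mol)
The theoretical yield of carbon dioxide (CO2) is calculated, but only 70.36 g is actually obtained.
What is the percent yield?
Moles of C3H8 = 36.15 g ÷ 44.09 g/mol = 0.819914 mol
Mole ratio: 3 mol CO2 / 1 mol C3H8
Moles of CO2 = 0.819914 × (3/1) = 2.45974 mol
Theoretical yield = 2.45974 mol × 44.01 g/mol = 108.25 g
Actual yield = 70.36 g
Percent yield = (70.36 / 108.25) × 100% = 65.0%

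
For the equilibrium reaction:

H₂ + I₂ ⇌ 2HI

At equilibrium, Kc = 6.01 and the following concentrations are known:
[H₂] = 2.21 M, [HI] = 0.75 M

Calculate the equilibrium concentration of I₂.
[I₂] = 0.0424 M

Kc = ([HI]^2) / ([H₂] × [I₂]) = 6.01
[I₂]^1 = (product terms)/(Kc · other reactant terms) = 0.5625 / (6.01 · 2.21) = 0.04235
[I₂] = 0.0424 M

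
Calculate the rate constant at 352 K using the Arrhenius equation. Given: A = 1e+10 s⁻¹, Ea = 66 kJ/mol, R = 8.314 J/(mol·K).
1.61e+00 s⁻¹

k = A·exp(-Ea/(R·T)) = 1e+10·exp(-66000/(8.314·352)) = 1e+10·exp(-22.5523) = 1e+10·1.6057e-10 = 1.61e+00 s⁻¹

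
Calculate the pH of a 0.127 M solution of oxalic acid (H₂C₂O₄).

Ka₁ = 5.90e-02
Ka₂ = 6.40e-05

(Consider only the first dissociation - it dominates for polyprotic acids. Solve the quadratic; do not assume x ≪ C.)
pH = 1.21

x² + Ka₁·x − Ka₁·C = 0 with Ka₁ = 5.90e-02, C = 0.127.
x = (−Ka₁ + √(Ka₁² + 4·Ka₁·C))/2 = 6.1951e-02 M, so pH = 1.21.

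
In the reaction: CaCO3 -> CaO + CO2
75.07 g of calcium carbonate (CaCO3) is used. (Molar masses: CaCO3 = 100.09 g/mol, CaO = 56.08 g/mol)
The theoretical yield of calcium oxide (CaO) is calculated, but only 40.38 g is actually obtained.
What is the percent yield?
Moles of CaCO3 = 75.07 g ÷ 100.09 g/mol = 0.750025 mol
Mole ratio: 1 mol CaO / 1 mol CaCO3
Moles of CaO = 0.750025 × (1/1) = 0.750025 mol
Theoretical yield = 0.750025 mol × 56.08 g/mol = 42.061 g
Actual yield = 40.38 g
Percent yield = (40.38 / 42.061) × 100% = 96.0%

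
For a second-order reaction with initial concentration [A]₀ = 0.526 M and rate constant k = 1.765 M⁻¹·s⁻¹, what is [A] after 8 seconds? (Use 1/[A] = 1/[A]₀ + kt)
0.0624 M

1/[A] = 1/[A]₀ + k·t = 1/0.526 + (1.765)·(8) = 1.9011 + 14.1200 = 16.0211
[A] = 1/16.0211 = 0.0624 M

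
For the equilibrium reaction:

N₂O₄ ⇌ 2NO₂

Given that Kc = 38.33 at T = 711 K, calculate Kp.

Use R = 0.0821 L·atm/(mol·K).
K_p = 2.24e+03

Δn = (moles gaseous products) − (moles gaseous reactants) = 1
T = 711 K; RT = 0.0821 × 711 = 58.3731
Kp = Kc·(RT)^Δn = 38.33 × (58.3731)^1 = 38.33 × 58.3731 = 2.24e+03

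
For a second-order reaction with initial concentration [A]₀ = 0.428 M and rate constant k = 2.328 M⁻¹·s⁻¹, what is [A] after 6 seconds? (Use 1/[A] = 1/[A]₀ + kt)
0.0613 M

1/[A] = 1/[A]₀ + k·t = 1/0.428 + (2.328)·(6) = 2.3364 + 13.9680 = 16.3044
[A] = 1/16.3044 = 0.0613 M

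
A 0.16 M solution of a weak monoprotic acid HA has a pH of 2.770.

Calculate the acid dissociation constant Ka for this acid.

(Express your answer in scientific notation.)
K_a = 1.82e-05

[H⁺] = 10^(−pH) = 10^(−2.770) = 1.698e-03 M. For HA ⇌ H⁺ + A⁻, Ka = x²/(C − x) = (1.698e-03)²/(0.16 − 1.698e-03) = 1.82e-05.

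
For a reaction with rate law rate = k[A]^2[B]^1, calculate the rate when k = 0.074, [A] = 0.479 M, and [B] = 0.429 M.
0.007284 M/s

rate = k·[A]^2·[B]^1 = 0.074·(0.479)^2·(0.429)^1 = 0.074·0.229441·0.429 = 0.007284 M/s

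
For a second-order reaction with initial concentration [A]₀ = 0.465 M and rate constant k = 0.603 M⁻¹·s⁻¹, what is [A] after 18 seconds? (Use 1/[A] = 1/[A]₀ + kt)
0.0769 M

1/[A] = 1/[A]₀ + k·t = 1/0.465 + (0.603)·(18) = 2.1505 + 10.8540 = 13.0045
[A] = 1/13.0045 = 0.0769 M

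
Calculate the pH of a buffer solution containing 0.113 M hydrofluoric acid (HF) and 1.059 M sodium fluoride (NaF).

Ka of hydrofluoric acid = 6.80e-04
pH = 4.14

pKa = -log(6.80e-04) = 3.17. pH = pKa + log([A⁻]/[HA]) = 3.17 + log(1.059/0.113)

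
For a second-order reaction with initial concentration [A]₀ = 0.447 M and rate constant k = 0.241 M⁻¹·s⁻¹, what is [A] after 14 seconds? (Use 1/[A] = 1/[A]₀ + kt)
0.1782 M

1/[A] = 1/[A]₀ + k·t = 1/0.447 + (0.241)·(14) = 2.2371 + 3.3740 = 5.6111
[A] = 1/5.6111 = 0.1782 M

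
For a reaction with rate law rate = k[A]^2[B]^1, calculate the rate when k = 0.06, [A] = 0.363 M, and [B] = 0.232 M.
0.001834 M/s

rate = k·[A]^2·[B]^1 = 0.06·(0.363)^2·(0.232)^1 = 0.06·0.131769·0.232 = 0.001834 M/s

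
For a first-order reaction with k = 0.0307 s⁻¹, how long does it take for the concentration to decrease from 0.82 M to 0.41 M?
22.58 s

From ln[A] = ln[A]₀ - k·t: t = ln([A]₀/[A])/k = ln(0.82/0.41)/0.0307 = ln(2.0000)/0.0307 = 0.6931/0.0307 = 22.58 s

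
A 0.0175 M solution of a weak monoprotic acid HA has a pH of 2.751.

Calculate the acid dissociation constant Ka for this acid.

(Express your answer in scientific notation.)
K_a = 2.00e-04

[H⁺] = 10^(−pH) = 10^(−2.751) = 1.774e-03 M. For HA ⇌ H⁺ + A⁻, Ka = x²/(C − x) = (1.774e-03)²/(0.0175 − 1.774e-03) = 2.00e-04.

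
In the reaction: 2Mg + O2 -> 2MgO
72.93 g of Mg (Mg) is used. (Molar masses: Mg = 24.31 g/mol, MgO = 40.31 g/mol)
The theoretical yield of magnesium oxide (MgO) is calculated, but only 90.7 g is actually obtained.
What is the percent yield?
Moles of Mg = 72.93 g ÷ 24.31 g/mol = 3 mol
Mole ratio: 2 mol MgO / 2 mol Mg
Moles of MgO = 3 × (2/2) = 3 mol
Theoretical yield = 3 mol × 40.31 g/mol = 120.93 g
Actual yield = 90.7 g
Percent yield = (90.7 / 120.93) × 100% = 75.0%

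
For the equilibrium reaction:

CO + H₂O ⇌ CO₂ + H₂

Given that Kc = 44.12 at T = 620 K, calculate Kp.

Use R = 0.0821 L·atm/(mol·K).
K_p = 44.1200

Δn = (moles gaseous products) − (moles gaseous reactants) = 0
T = 620 K; RT = 0.0821 × 620 = 50.902
Kp = Kc·(RT)^Δn = 44.12 × (50.902)^0 = 44.12 × 1 = 44.1200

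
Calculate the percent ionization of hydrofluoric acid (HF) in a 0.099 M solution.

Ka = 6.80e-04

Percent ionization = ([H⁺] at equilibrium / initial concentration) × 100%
Percent ionization = 7.95%

Let x = [H⁺]. Ka = x²/(C - x) ⇒ x² + (6.80e-04)x - (6.80e-04)(0.099) = 0. x = 7.8719e-03. Percent = (7.8719e-03/0.099) × 100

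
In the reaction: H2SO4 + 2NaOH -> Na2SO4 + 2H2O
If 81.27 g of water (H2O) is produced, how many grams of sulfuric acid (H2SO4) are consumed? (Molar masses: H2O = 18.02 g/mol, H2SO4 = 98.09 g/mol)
Moles of H2O = 81.27 g ÷ 18.02 g/mol = 4.50999 mol
Mole ratio: 1 mol H2SO4 / 2 mol H2O
Moles of H2SO4 = 4.50999 × (1/2) = 2.25499 mol
Mass of H2SO4 = 2.25499 mol × 98.09 g/mol = 221.2 g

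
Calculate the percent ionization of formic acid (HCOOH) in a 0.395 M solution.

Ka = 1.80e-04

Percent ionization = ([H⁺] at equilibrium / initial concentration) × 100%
Percent ionization = 2.11%

Let x = [H⁺]. Ka = x²/(C - x) ⇒ x² + (1.80e-04)x - (1.80e-04)(0.395) = 0. x = 8.3426e-03. Percent = (8.3426e-03/0.395) × 100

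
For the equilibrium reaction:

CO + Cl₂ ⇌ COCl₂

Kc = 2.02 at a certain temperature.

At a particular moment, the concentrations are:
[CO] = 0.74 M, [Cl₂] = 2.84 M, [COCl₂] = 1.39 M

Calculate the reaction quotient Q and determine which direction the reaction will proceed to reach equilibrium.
Q = 0.661, Q < K, reaction proceeds forward (toward products)

Q = ([COCl₂]) / ([CO] × [Cl₂])
  = ((1.39)) / ((0.74)·(2.84)) = 1.39/2.1016 = 0.6614
Since Q = 0.6614 < Kc = 2.02, the reaction proceeds forward (toward products) to reach equilibrium.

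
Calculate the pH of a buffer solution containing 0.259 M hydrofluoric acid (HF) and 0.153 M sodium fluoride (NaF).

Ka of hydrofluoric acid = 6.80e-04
pH = 2.94

pKa = -log(6.80e-04) = 3.17. pH = pKa + log([A⁻]/[HA]) = 3.17 + log(0.153/0.259)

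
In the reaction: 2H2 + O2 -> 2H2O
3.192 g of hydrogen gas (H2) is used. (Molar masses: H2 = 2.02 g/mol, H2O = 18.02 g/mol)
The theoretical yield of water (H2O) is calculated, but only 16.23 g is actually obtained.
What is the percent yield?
Moles of H2 = 3.192 g ÷ 2.02 g/mol = 1.5802 mol
Mole ratio: 2 mol H2O / 2 mol H2
Moles of H2O = 1.5802 × (2/2) = 1.5802 mol
Theoretical yield = 1.5802 mol × 18.02 g/mol = 28.475 g
Actual yield = 16.23 g
Percent yield = (16.23 / 28.475) × 100% = 57.0%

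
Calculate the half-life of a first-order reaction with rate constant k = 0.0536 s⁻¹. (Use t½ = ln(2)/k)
12.93 s

t½ = ln(2)/k = 0.6931/0.0536 = 12.93 s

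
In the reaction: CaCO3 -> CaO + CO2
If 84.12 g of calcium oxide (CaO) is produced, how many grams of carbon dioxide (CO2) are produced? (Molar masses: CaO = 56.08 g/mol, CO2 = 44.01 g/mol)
Moles of CaO = 84.12 g ÷ 56.08 g/mol = 1.5 mol
Mole ratio: 1 mol CO2 / 1 mol CaO
Moles of CO2 = 1.5 × (1/1) = 1.5 mol
Mass of CO2 = 1.5 mol × 44.01 g/mol = 66.02 g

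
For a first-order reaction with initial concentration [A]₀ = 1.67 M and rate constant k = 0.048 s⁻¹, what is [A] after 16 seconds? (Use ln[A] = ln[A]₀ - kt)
0.7748 M

ln[A] = ln[A]₀ - k·t = ln(1.67) - (0.048)·(16) = 0.5128 - 0.7680 = -0.2552
[A] = e^(-0.2552) = 0.7748 M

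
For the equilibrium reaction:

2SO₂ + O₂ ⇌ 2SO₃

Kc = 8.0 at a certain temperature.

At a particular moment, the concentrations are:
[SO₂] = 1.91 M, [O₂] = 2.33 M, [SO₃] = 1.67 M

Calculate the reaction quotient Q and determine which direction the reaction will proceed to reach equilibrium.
Q = 0.328, Q < K, reaction proceeds forward (toward products)

Q = ([SO₃]^2) / ([SO₂]^2 × [O₂])
  = ((1.67)^2) / ((1.91)^2·(2.33)) = 2.7889/8.5001 = 0.3281
Since Q = 0.3281 < Kc = 8.0, the reaction proceeds forward (toward products) to reach equilibrium.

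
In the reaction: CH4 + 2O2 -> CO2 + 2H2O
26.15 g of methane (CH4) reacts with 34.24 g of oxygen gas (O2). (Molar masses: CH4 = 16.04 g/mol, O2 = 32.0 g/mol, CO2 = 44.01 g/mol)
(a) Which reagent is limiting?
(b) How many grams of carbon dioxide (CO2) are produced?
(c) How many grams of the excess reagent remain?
(a) O2, (b) 23.55 g, (c) 17.57 g

Moles of CH4 = 26.15 g ÷ 16.04 g/mol = 1.6303 mol
Moles of O2 = 34.24 g ÷ 32.0 g/mol = 1.07 mol
Moles ÷ coefficient: CH4: 1.6303/1 = 1.63, O2: 1.07/2 = 0.535
(a) O2 has the smaller value, so O2 is the limiting reagent.
(b) Moles of CO2 = 1.07 mol O2 × (1/2) = 0.535 mol; mass = 0.535 mol × 44.01 g/mol = 23.55 g
(c) CH4 consumed = 1.07 × (1/2) = 0.535 mol; remaining = 1.6303 − 0.535 = 1.0953 mol; mass = 1.0953 mol × 16.04 g/mol = 17.57 g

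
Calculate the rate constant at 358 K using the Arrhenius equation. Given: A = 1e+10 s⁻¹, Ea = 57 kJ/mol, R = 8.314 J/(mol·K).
4.82e+01 s⁻¹

k = A·exp(-Ea/(R·T)) = 1e+10·exp(-57000/(8.314·358)) = 1e+10·exp(-19.1506) = 1e+10·4.8196e-09 = 4.82e+01 s⁻¹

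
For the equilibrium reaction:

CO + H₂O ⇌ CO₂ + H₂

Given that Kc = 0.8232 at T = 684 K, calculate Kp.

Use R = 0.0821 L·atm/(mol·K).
K_p = 0.8232

Δn = (moles gaseous products) − (moles gaseous reactants) = 0
T = 684 K; RT = 0.0821 × 684 = 56.1564
Kp = Kc·(RT)^Δn = 0.8232 × (56.1564)^0 = 0.8232 × 1 = 0.8232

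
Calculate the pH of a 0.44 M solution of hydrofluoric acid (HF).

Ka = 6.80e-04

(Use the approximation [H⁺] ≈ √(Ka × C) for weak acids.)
pH = 1.76

[H⁺] = √(Ka × C) = √(6.80e-04 × 0.44) = 1.7297e-02. pH = -log(1.7297e-02)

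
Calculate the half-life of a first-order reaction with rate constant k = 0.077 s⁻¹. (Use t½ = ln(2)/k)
9.00 s

t½ = ln(2)/k = 0.6931/0.077 = 9.00 s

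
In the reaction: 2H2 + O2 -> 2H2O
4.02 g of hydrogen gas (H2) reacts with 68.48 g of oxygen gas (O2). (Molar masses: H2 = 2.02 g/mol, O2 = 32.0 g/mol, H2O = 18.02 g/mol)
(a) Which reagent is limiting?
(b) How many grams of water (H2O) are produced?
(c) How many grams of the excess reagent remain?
(a) H2, (b) 35.86 g, (c) 36.64 g

Moles of H2 = 4.02 g ÷ 2.02 g/mol = 1.9901 mol
Moles of O2 = 68.48 g ÷ 32.0 g/mol = 2.14 mol
Moles ÷ coefficient: H2: 1.9901/2 = 0.995, O2: 2.14/1 = 2.14
(a) H2 has the smaller value, so H2 is the limiting reagent.
(b) Moles of H2O = 1.9901 mol H2 × (2/2) = 1.9901 mol; mass = 1.9901 mol × 18.02 g/mol = 35.86 g
(c) O2 consumed = 1.9901 × (1/2) = 0.99505 mol; remaining = 2.14 − 0.99505 = 1.14495 mol; mass = 1.14495 mol × 32.0 g/mol = 36.64 g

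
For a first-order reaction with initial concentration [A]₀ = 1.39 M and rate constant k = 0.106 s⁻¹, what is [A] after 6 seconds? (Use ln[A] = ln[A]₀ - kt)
0.7359 M

ln[A] = ln[A]₀ - k·t = ln(1.39) - (0.106)·(6) = 0.3293 - 0.6360 = -0.3067
[A] = e^(-0.3067) = 0.7359 M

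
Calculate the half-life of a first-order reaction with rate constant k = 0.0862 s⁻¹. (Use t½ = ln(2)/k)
8.04 s

t½ = ln(2)/k = 0.6931/0.0862 = 8.04 s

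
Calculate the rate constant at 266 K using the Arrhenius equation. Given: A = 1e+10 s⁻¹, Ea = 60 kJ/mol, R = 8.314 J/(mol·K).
1.65e-02 s⁻¹

k = A·exp(-Ea/(R·T)) = 1e+10·exp(-60000/(8.314·266)) = 1e+10·exp(-27.1306) = 1e+10·1.6494e-12 = 1.65e-02 s⁻¹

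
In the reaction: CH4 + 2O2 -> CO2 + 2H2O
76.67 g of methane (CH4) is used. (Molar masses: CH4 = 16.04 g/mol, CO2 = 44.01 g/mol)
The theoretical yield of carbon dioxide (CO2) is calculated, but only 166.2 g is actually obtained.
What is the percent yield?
Moles of CH4 = 76.67 g ÷ 16.04 g/mol = 4.77993 mol
Mole ratio: 1 mol CO2 / 1 mol CH4
Moles of CO2 = 4.77993 × (1/1) = 4.77993 mol
Theoretical yield = 4.77993 mol × 44.01 g/mol = 210.36 g
Actual yield = 166.2 g
Percent yield = (166.2 / 210.36) × 100% = 79.0%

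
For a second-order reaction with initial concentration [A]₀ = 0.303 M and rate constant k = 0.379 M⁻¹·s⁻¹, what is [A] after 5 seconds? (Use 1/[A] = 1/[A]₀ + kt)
0.1925 M

1/[A] = 1/[A]₀ + k·t = 1/0.303 + (0.379)·(5) = 3.3003 + 1.8950 = 5.1953
[A] = 1/5.1953 = 0.1925 M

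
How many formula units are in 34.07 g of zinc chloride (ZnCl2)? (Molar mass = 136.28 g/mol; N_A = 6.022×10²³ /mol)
Moles = 34.07 g ÷ 136.28 g/mol = 0.25 mol
Formula units = 0.25 mol × 6.022×10²³ /mol = 1.506e+23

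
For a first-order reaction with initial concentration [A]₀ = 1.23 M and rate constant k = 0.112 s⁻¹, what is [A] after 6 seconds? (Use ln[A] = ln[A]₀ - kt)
0.6281 M

ln[A] = ln[A]₀ - k·t = ln(1.23) - (0.112)·(6) = 0.2070 - 0.6720 = -0.4650
[A] = e^(-0.4650) = 0.6281 M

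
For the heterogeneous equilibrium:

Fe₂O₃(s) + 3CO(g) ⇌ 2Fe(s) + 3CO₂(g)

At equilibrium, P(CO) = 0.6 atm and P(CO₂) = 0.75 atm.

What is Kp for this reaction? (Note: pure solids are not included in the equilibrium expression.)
K_p = 1.953

Solids (Fe₂O₃, Fe) are excluded.
Kp = P(CO₂)³/P(CO)³ = (0.75)³/(0.6)³ = 0.4219/0.216 = 1.953.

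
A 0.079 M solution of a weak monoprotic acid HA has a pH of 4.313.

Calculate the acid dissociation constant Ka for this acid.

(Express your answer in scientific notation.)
K_a = 3.00e-08

[H⁺] = 10^(−pH) = 10^(−4.313) = 4.864e-05 M. For HA ⇌ H⁺ + A⁻, Ka = x²/(C − x) = (4.864e-05)²/(0.079 − 4.864e-05) = 3.00e-08.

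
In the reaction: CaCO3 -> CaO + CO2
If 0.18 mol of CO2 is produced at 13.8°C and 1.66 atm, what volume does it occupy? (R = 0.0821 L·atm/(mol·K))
T = 13.8°C + 273.15 = 286.95 K
V = nRT/P = (0.18 × 0.0821 × 286.95) / 1.66
V = 2.55 L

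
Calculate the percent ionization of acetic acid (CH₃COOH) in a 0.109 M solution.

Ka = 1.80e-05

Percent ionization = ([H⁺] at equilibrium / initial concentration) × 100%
Percent ionization = 1.28%

Let x = [H⁺]. Ka = x²/(C - x) ⇒ x² + (1.80e-05)x - (1.80e-05)(0.109) = 0. x = 1.3917e-03. Percent = (1.3917e-03/0.109) × 100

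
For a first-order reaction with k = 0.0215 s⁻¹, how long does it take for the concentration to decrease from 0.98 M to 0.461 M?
35.08 s

From ln[A] = ln[A]₀ - k·t: t = ln([A]₀/[A])/k = ln(0.98/0.461)/0.0215 = ln(2.1258)/0.0215 = 0.7542/0.0215 = 35.08 s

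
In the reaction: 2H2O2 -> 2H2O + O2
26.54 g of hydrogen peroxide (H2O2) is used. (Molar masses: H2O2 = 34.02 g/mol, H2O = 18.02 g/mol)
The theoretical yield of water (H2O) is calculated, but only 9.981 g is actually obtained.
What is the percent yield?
Moles of H2O2 = 26.54 g ÷ 34.02 g/mol = 0.780129 mol
Mole ratio: 2 mol H2O / 2 mol H2O2
Moles of H2O = 0.780129 × (2/2) = 0.780129 mol
Theoretical yield = 0.780129 mol × 18.02 g/mol = 14.058 g
Actual yield = 9.981 g
Percent yield = (9.981 / 14.058) × 100% = 71.0%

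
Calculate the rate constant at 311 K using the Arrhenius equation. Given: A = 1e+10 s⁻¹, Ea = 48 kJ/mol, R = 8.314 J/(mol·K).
8.67e+01 s⁻¹

k = A·exp(-Ea/(R·T)) = 1e+10·exp(-48000/(8.314·311)) = 1e+10·exp(-18.5640) = 1e+10·8.6650e-09 = 8.67e+01 s⁻¹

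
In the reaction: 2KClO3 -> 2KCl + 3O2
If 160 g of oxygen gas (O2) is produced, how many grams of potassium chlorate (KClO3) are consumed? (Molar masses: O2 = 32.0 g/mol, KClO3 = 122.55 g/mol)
Moles of O2 = 160 g ÷ 32.0 g/mol = 5 mol
Mole ratio: 2 mol KClO3 / 3 mol O2
Moles of KClO3 = 5 × (2/3) = 3.33333 mol
Mass of KClO3 = 3.33333 mol × 122.55 g/mol = 408.5 g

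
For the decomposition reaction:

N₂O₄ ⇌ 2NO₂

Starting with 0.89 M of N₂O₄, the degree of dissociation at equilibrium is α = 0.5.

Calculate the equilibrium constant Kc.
K_c = 1.7800

x = α·[A]₀ = 0.5 × 0.89 = 0.445 M dissociated.
At eq: [N₂O₄] = 0.89 − 0.445 = 0.445 M; [NO₂] = 2x = 0.89 M.
Kc = [NO₂]²/[N₂O₄] = (0.89)²/0.445 = 1.78.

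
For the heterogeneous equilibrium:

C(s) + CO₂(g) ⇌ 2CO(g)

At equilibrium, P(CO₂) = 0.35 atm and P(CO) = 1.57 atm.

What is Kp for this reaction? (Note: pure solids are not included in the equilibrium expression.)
K_p = 7.043

Solid C is excluded.
Kp = P(CO)²/P(CO₂) = (1.57)²/0.35 = 2.465/0.35 = 7.043.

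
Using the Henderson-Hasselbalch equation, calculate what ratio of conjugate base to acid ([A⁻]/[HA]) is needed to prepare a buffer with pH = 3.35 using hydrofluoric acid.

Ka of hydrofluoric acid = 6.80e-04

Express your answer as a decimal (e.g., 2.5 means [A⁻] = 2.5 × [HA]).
[A⁻]/[HA] = 1.522

pKa = −log(6.80e-04) = 3.1675. pH = pKa + log([A⁻]/[HA]). 3.35 = 3.1675 + log(ratio). log(ratio) = 3.35 − 3.1675 = 0.1825. ratio = 10^(0.1825) = 1.522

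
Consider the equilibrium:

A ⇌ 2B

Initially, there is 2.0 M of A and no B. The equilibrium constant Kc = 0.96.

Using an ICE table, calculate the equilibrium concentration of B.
[B] = 1.166 M

ICE: [A] = 2.0 − x, [B] = 2x.
Kc = (2x)²/(2.0 − x) = 0.96 ⇒ 4x² + 0.96x − 1.92 = 0.
x = (−0.96 + √(0.96² + 4·4·1.92))/(2·4) = (−0.96 + √31.642)/8 = 0.58314.
[B] = 2x = 1.166 M.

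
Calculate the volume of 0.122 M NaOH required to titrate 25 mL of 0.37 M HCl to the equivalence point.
V_{base} = 75.8 mL

At equivalence: moles acid = moles base.
moles HCl = 0.37 M × 0.025 L = 0.00925 mol
V_NaOH = 0.00925 mol ÷ 0.122 M = 0.07582 L = 75.8 mL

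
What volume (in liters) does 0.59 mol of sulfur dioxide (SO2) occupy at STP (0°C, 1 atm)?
At STP, 1 mol of gas occupies 22.4 L
Volume = 0.59 mol × 22.4 L/mol = 13.22 L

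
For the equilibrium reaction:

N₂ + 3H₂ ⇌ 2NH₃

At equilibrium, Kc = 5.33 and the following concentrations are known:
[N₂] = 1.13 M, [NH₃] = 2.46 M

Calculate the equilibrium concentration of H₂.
[H₂] = 1.0016 M

Kc = ([NH₃]^2) / ([N₂] × [H₂]^3) = 5.33
[H₂]^3 = (product terms)/(Kc · other reactant terms) = 6.0516 / (5.33 · 1.13) = 1.0048
[H₂] = (1.0048)^(1/3) = 1.0016 M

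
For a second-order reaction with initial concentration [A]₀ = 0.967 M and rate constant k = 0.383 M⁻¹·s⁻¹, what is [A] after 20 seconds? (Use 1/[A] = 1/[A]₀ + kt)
0.1150 M

1/[A] = 1/[A]₀ + k·t = 1/0.967 + (0.383)·(20) = 1.0341 + 7.6600 = 8.6941
[A] = 1/8.6941 = 0.1150 M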